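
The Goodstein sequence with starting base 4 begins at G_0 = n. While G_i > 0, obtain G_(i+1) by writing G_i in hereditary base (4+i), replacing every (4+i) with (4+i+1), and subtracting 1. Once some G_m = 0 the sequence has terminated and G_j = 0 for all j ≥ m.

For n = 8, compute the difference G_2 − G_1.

0

(0) 8|_4 = 2·4 ↦ 2·5|_5 = 10 ⇒ 9
(1) 9|_5 = 5 + 4 ↦ 6 + 4|_6 = 10 ⇒ 9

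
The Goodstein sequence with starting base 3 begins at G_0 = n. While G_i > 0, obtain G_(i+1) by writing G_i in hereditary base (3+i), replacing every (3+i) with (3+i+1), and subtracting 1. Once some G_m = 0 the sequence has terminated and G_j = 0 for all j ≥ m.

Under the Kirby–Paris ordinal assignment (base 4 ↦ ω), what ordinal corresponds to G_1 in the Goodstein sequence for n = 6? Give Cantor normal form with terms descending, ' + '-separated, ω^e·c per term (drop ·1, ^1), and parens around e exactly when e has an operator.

base 3: 6 = 2·3; at 4: 2·4 = 8; next = 7
base 4: 7 = 4 + 3; at 5: 5 + 3 = 8; next = 7

ω + 3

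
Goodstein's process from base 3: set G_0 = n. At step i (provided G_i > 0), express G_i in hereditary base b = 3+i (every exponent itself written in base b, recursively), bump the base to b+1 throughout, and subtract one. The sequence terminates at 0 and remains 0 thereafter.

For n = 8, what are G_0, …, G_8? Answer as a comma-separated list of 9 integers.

8, 9, 10, 11, 11, 11, 11, 11, 11

i=0: 8 = 2·3 + 2 (b=3); 3→4: 2·4 + 2 = 10; 10−1 = 9
i=1: 9 = 2·4 + 1 (b=4); 4→5: 2·5 + 1 = 11; 11−1 = 10
i=2: 10 = 2·5 (b=5); 5→6: 2·6 = 12; 12−1 = 11
i=3: 11 = 6 + 5 (b=6); 6→7: 7 + 5 = 12; 12−1 = 11
i=4: 11 = 7 + 4 (b=7); 7→8: 8 + 4 = 12; 12−1 = 11
i=5: 11 = 8 + 3 (b=8); 8→9: 9 + 3 = 12; 12−1 = 11
i=6: 11 = 9 + 2 (b=9); 9→10: 10 + 2 = 12; 12−1 = 11
i=7: 11 = 10 + 1 (b=10); 10→11: 11 + 1 = 12; 12−1 = 11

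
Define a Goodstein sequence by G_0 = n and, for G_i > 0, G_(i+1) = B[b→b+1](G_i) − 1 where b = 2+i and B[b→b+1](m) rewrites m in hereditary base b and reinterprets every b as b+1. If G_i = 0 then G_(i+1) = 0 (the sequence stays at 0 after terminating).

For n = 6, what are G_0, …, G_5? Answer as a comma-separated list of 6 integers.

(0) 6|_2 = 2^2 + 2 ↦ 3^3 + 3|_3 = 30 ⇒ 29
(1) 29|_3 = 3^3 + 2 ↦ 4^4 + 2|_4 = 258 ⇒ 257
(2) 257|_4 = 4^4 + 1 ↦ 5^5 + 1|_5 = 3126 ⇒ 3125
(3) 3125|_5 = 5^5 ↦ 6^6|_6 = 46656 ⇒ 46655
(4) 46655|_6 = 5·6^5 + 5·6^4 + 5·6^3 + 5·6^2 + 5·6 + 5 ↦ 5·7^5 + 5·7^4 + 5·7^3 + 5·7^2 + 5·7 + 5|_7 = 98040 ⇒ 98039

6, 29, 257, 3125, 46655, 98039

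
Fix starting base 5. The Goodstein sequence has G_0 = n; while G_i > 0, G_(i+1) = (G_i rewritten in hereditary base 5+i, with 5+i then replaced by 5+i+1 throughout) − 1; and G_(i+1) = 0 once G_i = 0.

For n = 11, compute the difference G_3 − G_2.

11 —HB5→ 2·5 + 1 —bump→ 2·6 + 1 = 13 —(−1)→ 12
12 —HB6→ 2·6 —bump→ 2·7 = 14 —(−1)→ 13
13 —HB7→ 7 + 6 —bump→ 8 + 6 = 14 —(−1)→ 13

0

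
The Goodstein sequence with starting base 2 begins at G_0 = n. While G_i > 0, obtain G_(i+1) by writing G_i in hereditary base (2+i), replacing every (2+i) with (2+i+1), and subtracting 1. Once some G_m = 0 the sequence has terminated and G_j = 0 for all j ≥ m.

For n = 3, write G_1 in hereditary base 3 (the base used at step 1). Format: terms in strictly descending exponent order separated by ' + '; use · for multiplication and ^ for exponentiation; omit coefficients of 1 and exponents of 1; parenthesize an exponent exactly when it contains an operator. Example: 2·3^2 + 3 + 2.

i=0: 3 = 2 + 1 (b=2); 2→3: 3 + 1 = 4; 4−1 = 3
i=1: 3 = 3 (b=3); 3→4: 4 = 4; 4−1 = 3

3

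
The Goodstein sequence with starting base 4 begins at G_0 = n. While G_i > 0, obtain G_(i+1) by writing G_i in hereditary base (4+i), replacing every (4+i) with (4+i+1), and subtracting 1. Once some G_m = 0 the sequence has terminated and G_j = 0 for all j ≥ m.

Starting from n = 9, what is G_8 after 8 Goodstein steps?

9 —HB4→ 2·4 + 1 —bump→ 2·5 + 1 = 11 —(−1)→ 10
10 —HB5→ 2·5 —bump→ 2·6 = 12 —(−1)→ 11
11 —HB6→ 6 + 5 —bump→ 7 + 5 = 12 —(−1)→ 11
11 —HB7→ 7 + 4 —bump→ 8 + 4 = 12 —(−1)→ 11
11 —HB8→ 8 + 3 —bump→ 9 + 3 = 12 —(−1)→ 11
11 —HB9→ 9 + 2 —bump→ 10 + 2 = 12 —(−1)→ 11
11 —HB10→ 10 + 1 —bump→ 11 + 1 = 12 —(−1)→ 11
11 —HB11→ 11 —bump→ 12 = 12 —(−1)→ 11

11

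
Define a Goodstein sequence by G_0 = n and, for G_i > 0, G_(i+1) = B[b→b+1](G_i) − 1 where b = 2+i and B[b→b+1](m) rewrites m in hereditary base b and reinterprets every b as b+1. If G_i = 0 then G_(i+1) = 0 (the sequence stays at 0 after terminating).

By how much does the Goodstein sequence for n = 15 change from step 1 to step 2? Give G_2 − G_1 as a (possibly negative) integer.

i=0: 15 = 2^(2 + 1) + 2^2 + 2 + 1 (b=2); 2→3: 3^(3 + 1) + 3^3 + 3 + 1 = 112; 112−1 = 111
i=1: 111 = 3^(3 + 1) + 3^3 + 3 (b=3); 3→4: 4^(4 + 1) + 4^4 + 4 = 1284; 1284−1 = 1283

1172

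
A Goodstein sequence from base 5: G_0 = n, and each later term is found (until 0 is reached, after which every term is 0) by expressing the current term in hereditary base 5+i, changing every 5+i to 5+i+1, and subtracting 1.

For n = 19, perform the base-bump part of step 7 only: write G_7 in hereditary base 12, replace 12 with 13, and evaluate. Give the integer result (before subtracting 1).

base 5: 19 = 3·5 + 4; at 6: 3·6 + 4 = 22; next = 21
base 6: 21 = 3·6 + 3; at 7: 3·7 + 3 = 24; next = 23
base 7: 23 = 3·7 + 2; at 8: 3·8 + 2 = 26; next = 25
base 8: 25 = 3·8 + 1; at 9: 3·9 + 1 = 28; next = 27
base 9: 27 = 3·9; at 10: 3·10 = 30; next = 29
base 10: 29 = 2·10 + 9; at 11: 2·11 + 9 = 31; next = 30
base 11: 30 = 2·11 + 8; at 12: 2·12 + 8 = 32; next = 31
base 12: 31 = 2·12 + 7; at 13: 2·13 + 7 = 33; next = 32

33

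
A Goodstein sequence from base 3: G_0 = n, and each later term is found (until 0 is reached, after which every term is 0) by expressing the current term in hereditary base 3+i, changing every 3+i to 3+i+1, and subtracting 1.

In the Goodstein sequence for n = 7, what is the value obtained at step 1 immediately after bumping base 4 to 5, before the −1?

7 —HB3→ 2·3 + 1 —bump→ 2·4 + 1 = 9 —(−1)→ 8
8 —HB4→ 2·4 —bump→ 2·5 = 10 —(−1)→ 9

10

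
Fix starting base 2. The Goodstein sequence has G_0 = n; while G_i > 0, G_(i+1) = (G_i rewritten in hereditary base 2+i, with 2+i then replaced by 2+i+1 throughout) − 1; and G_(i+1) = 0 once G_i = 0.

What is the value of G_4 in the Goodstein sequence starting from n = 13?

280711

G_0 = 13. HB_2(13) = 2^(2 + 1) + 2^2 + 1. Bump = 109. G_1 = 108.
G_1 = 108. HB_3(108) = 3^(3 + 1) + 3^3. Bump = 1280. G_2 = 1279.
G_2 = 1279. HB_4(1279) = 4^(4 + 1) + 3·4^3 + 3·4^2 + 3·4 + 3. Bump = 16093. G_3 = 16092.
G_3 = 16092. HB_5(16092) = 5^(5 + 1) + 3·5^3 + 3·5^2 + 3·5 + 2. Bump = 280712. G_4 = 280711.
G_4 = 280711. HB_6(280711) = 6^(6 + 1) + 3·6^3 + 3·6^2 + 3·6 + 1. Bump = 5765999. G_5 = 5765998.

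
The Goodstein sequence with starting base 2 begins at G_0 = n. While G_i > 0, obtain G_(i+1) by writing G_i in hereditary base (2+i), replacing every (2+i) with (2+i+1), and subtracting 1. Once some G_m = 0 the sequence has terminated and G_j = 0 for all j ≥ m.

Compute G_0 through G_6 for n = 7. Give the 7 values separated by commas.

[0] 7 ≡ 2^2 + 2 + 1 (base 2). Lift 3: 31. −1: 30.
[1] 30 ≡ 3^3 + 3 (base 3). Lift 4: 260. −1: 259.
[2] 259 ≡ 4^4 + 3 (base 4). Lift 5: 3128. −1: 3127.
[3] 3127 ≡ 5^5 + 2 (base 5). Lift 6: 46658. −1: 46657.
[4] 46657 ≡ 6^6 + 1 (base 6). Lift 7: 823544. −1: 823543.
[5] 823543 ≡ 7^7 (base 7). Lift 8: 16777216. −1: 16777215.

7, 30, 259, 3127, 46657, 823543, 16777215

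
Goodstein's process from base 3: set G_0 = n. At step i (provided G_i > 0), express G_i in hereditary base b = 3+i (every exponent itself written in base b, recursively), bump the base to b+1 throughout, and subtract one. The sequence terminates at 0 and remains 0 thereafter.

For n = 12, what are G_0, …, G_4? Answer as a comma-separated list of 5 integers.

base 3: 12 = 3^2 + 3; at 4: 4^2 + 4 = 20; next = 19
base 4: 19 = 4^2 + 3; at 5: 5^2 + 3 = 28; next = 27
base 5: 27 = 5^2 + 2; at 6: 6^2 + 2 = 38; next = 37
base 6: 37 = 6^2 + 1; at 7: 7^2 + 1 = 50; next = 49

12, 19, 27, 37, 49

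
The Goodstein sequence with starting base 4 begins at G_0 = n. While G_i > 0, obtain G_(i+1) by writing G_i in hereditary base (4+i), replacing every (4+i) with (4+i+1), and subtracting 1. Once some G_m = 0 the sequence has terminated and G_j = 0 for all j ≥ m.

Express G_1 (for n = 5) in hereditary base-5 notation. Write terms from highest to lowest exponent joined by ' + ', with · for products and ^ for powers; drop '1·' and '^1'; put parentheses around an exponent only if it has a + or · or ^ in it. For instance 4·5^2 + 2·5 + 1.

5

G_0 = 5. HB_4(5) = 4 + 1. Bump = 6. G_1 = 5.
G_1 = 5. HB_5(5) = 5. Bump = 6. G_2 = 5.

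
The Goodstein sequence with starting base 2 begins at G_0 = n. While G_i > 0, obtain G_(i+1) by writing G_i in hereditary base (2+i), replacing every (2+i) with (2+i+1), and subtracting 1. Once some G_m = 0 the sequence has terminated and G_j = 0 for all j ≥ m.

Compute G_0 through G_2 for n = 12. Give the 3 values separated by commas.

base 2: 12 = 2^(2 + 1) + 2^2; at 3: 3^(3 + 1) + 3^3 = 108; next = 107
base 3: 107 = 3^(3 + 1) + 2·3^2 + 2·3 + 2; at 4: 4^(4 + 1) + 2·4^2 + 2·4 + 2 = 1066; next = 1065

12, 107, 1065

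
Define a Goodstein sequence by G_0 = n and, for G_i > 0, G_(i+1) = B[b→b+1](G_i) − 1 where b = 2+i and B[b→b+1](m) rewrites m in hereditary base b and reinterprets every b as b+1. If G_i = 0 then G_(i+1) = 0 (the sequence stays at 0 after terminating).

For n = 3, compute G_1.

3

G_0 = 3. HB_2(3) = 2 + 1. Bump = 4. G_1 = 3.
G_1 = 3. HB_3(3) = 3. Bump = 4. G_2 = 3.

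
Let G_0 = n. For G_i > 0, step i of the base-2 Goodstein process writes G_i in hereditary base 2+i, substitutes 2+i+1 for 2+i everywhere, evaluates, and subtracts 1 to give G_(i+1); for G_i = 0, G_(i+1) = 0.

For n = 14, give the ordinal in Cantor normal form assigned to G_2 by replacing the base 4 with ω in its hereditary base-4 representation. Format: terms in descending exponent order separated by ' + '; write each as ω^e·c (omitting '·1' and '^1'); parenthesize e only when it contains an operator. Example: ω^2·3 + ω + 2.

ω^(ω + 1) + ω^ω + 1

G_0=14  [base 2] 2^(2 + 1) + 2^2 + 2  →[2↦3]→  3^(3 + 1) + 3^3 + 3 = 111  −1 ⇒ G_1=110
G_1=110  [base 3] 3^(3 + 1) + 3^3 + 2  →[3↦4]→  4^(4 + 1) + 4^4 + 2 = 1282  −1 ⇒ G_2=1281
G_2=1281  [base 4] 4^(4 + 1) + 4^4 + 1  →[4↦5]→  5^(5 + 1) + 5^5 + 1 = 18751  −1 ⇒ G_3=18750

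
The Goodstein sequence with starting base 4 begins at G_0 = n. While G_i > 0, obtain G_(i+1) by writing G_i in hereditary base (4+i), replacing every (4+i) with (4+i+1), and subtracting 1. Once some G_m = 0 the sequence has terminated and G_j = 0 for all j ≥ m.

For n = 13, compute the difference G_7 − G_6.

1

G_0=13  [base 4] 3·4 + 1  →[4↦5]→  3·5 + 1 = 16  −1 ⇒ G_1=15
G_1=15  [base 5] 3·5  →[5↦6]→  3·6 = 18  −1 ⇒ G_2=17
G_2=17  [base 6] 2·6 + 5  →[6↦7]→  2·7 + 5 = 19  −1 ⇒ G_3=18
G_3=18  [base 7] 2·7 + 4  →[7↦8]→  2·8 + 4 = 20  −1 ⇒ G_4=19
G_4=19  [base 8] 2·8 + 3  →[8↦9]→  2·9 + 3 = 21  −1 ⇒ G_5=20
G_5=20  [base 9] 2·9 + 2  →[9↦10]→  2·10 + 2 = 22  −1 ⇒ G_6=21
G_6=21  [base 10] 2·10 + 1  →[10↦11]→  2·11 + 1 = 23  −1 ⇒ G_7=22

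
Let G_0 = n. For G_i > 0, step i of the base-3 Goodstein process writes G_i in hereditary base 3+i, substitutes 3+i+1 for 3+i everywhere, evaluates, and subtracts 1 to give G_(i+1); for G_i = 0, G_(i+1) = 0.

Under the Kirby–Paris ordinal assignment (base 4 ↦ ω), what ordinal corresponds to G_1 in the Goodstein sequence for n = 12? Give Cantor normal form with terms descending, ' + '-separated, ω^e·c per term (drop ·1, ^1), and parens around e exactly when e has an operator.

step 0: 12 = 3^2 + 3; sub 4 for 3: 4^2 + 4; = 20; G_1 = 20−1 = 19
step 1: 19 = 4^2 + 3; sub 5 for 4: 5^2 + 3; = 28; G_2 = 28−1 = 27

ω^2 + 3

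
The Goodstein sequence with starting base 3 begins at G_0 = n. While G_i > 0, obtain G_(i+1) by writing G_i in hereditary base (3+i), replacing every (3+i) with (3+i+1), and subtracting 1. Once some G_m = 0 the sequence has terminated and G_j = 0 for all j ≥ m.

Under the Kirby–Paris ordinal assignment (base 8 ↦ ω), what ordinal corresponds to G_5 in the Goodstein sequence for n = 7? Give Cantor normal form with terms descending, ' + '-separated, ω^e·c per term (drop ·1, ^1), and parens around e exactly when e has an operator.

base 3: 7 = 2·3 + 1; at 4: 2·4 + 1 = 9; next = 8
base 4: 8 = 2·4; at 5: 2·5 = 10; next = 9
base 5: 9 = 5 + 4; at 6: 6 + 4 = 10; next = 9
base 6: 9 = 6 + 3; at 7: 7 + 3 = 10; next = 9
base 7: 9 = 7 + 2; at 8: 8 + 2 = 10; next = 9
base 8: 9 = 8 + 1; at 9: 9 + 1 = 10; next = 9

ω + 1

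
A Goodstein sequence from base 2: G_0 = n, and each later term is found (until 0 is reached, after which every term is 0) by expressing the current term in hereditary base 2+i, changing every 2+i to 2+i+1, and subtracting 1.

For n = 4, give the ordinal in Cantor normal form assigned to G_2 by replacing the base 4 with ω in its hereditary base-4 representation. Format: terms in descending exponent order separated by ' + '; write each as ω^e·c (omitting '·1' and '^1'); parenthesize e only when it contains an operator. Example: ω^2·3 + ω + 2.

ω^2·2 + ω·2 + 1

i=0: 4 = 2^2 (b=2); 2→3: 3^3 = 27; 27−1 = 26
i=1: 26 = 2·3^2 + 2·3 + 2 (b=3); 3→4: 2·4^2 + 2·4 + 2 = 42; 42−1 = 41
i=2: 41 = 2·4^2 + 2·4 + 1 (b=4); 4→5: 2·5^2 + 2·5 + 1 = 61; 61−1 = 60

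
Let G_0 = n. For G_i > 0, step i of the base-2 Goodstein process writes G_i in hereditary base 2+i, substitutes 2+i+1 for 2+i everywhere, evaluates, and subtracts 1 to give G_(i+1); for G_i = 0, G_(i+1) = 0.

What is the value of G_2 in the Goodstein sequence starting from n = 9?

G_0=9  [base 2] 2^(2 + 1) + 1  →[2↦3]→  3^(3 + 1) + 1 = 82  −1 ⇒ G_1=81
G_1=81  [base 3] 3^(3 + 1)  →[3↦4]→  4^(4 + 1) = 1024  −1 ⇒ G_2=1023
G_2=1023  [base 4] 3·4^4 + 3·4^3 + 3·4^2 + 3·4 + 3  →[4↦5]→  3·5^5 + 3·5^3 + 3·5^2 + 3·5 + 3 = 9843  −1 ⇒ G_3=9842

1023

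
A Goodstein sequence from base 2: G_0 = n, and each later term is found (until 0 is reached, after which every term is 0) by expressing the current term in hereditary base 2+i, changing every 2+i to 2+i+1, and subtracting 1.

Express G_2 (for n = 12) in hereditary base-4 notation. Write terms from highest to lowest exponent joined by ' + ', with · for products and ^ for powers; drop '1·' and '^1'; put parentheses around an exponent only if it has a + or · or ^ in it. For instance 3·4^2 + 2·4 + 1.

4^(4 + 1) + 2·4^2 + 2·4 + 1

12 —HB2→ 2^(2 + 1) + 2^2 —bump→ 3^(3 + 1) + 3^3 = 108 —(−1)→ 107
107 —HB3→ 3^(3 + 1) + 2·3^2 + 2·3 + 2 —bump→ 4^(4 + 1) + 2·4^2 + 2·4 + 2 = 1066 —(−1)→ 1065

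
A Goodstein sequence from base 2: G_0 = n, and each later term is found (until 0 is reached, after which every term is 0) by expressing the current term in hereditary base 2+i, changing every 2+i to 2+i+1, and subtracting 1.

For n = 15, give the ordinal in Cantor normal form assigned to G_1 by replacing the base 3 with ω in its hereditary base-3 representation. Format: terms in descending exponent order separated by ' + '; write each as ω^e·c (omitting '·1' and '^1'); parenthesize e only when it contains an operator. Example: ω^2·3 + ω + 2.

ω^(ω + 1) + ω^ω + ω

i=0: 15 = 2^(2 + 1) + 2^2 + 2 + 1 (b=2); 2→3: 3^(3 + 1) + 3^3 + 3 + 1 = 112; 112−1 = 111
i=1: 111 = 3^(3 + 1) + 3^3 + 3 (b=3); 3→4: 4^(4 + 1) + 4^4 + 4 = 1284; 1284−1 = 1283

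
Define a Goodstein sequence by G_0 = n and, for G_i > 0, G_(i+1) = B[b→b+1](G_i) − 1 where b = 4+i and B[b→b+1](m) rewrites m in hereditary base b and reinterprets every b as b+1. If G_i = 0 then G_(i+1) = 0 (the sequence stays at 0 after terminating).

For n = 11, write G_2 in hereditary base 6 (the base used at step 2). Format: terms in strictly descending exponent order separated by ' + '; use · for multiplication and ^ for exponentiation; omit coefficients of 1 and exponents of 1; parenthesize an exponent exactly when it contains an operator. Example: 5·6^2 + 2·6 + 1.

G_0=11  [base 4] 2·4 + 3  →[4↦5]→  2·5 + 3 = 13  −1 ⇒ G_1=12
G_1=12  [base 5] 2·5 + 2  →[5↦6]→  2·6 + 2 = 14  −1 ⇒ G_2=13

2·6 + 1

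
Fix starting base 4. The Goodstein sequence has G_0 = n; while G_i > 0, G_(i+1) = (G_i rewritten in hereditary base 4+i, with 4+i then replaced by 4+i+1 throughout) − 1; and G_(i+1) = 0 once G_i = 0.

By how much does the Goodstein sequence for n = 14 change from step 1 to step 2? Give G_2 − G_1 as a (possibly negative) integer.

(0) 14|_4 = 3·4 + 2 ↦ 3·5 + 2|_5 = 17 ⇒ 16
(1) 16|_5 = 3·5 + 1 ↦ 3·6 + 1|_6 = 19 ⇒ 18

2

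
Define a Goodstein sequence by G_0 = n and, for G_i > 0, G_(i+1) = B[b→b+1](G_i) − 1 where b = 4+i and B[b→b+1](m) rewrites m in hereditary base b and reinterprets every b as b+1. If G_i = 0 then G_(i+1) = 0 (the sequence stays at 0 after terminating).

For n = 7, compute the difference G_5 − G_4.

-1

7 —HB4→ 4 + 3 —bump→ 5 + 3 = 8 —(−1)→ 7
7 —HB5→ 5 + 2 —bump→ 6 + 2 = 8 —(−1)→ 7
7 —HB6→ 6 + 1 —bump→ 7 + 1 = 8 —(−1)→ 7
7 —HB7→ 7 —bump→ 8 = 8 —(−1)→ 7
7 —HB8→ 7 —bump→ 7 = 7 —(−1)→ 6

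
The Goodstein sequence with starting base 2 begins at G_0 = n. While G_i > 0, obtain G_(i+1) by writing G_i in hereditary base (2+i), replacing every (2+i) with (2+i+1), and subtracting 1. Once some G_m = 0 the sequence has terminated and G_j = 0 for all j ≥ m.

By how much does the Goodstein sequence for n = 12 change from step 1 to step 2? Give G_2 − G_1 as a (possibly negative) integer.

958

G_0 = 12. HB_2(12) = 2^(2 + 1) + 2^2. Bump = 108. G_1 = 107.
G_1 = 107. HB_3(107) = 3^(3 + 1) + 2·3^2 + 2·3 + 2. Bump = 1066. G_2 = 1065.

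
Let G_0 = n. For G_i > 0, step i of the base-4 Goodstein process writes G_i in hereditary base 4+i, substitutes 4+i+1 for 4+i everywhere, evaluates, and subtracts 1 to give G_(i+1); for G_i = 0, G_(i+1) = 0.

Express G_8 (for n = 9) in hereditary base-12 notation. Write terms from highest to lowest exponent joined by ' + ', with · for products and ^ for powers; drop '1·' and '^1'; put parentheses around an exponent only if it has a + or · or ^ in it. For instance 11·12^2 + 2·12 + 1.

11

[0] 9 ≡ 2·4 + 1 (base 4). Lift 5: 11. −1: 10.
[1] 10 ≡ 2·5 (base 5). Lift 6: 12. −1: 11.
[2] 11 ≡ 6 + 5 (base 6). Lift 7: 12. −1: 11.
[3] 11 ≡ 7 + 4 (base 7). Lift 8: 12. −1: 11.
[4] 11 ≡ 8 + 3 (base 8). Lift 9: 12. −1: 11.
[5] 11 ≡ 9 + 2 (base 9). Lift 10: 12. −1: 11.
[6] 11 ≡ 10 + 1 (base 10). Lift 11: 12. −1: 11.
[7] 11 ≡ 11 (base 11). Lift 12: 12. −1: 11.
[8] 11 ≡ 11 (base 12). Lift 13: 11. −1: 10.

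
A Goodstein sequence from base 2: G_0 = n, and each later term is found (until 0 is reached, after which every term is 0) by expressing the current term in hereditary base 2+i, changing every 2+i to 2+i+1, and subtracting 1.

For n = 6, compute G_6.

187243

6 —HB2→ 2^2 + 2 —bump→ 3^3 + 3 = 30 —(−1)→ 29
29 —HB3→ 3^3 + 2 —bump→ 4^4 + 2 = 258 —(−1)→ 257
257 —HB4→ 4^4 + 1 —bump→ 5^5 + 1 = 3126 —(−1)→ 3125
3125 —HB5→ 5^5 —bump→ 6^6 = 46656 —(−1)→ 46655
46655 —HB6→ 5·6^5 + 5·6^4 + 5·6^3 + 5·6^2 + 5·6 + 5 —bump→ 5·7^5 + 5·7^4 + 5·7^3 + 5·7^2 + 5·7 + 5 = 98040 —(−1)→ 98039
98039 —HB7→ 5·7^5 + 5·7^4 + 5·7^3 + 5·7^2 + 5·7 + 4 —bump→ 5·8^5 + 5·8^4 + 5·8^3 + 5·8^2 + 5·8 + 4 = 187244 —(−1)→ 187243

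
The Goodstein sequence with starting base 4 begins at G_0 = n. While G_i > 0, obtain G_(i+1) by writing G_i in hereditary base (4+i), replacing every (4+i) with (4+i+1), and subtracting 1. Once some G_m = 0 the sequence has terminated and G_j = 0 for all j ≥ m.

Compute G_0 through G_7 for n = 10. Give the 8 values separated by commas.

base 4: 10 = 2·4 + 2; at 5: 2·5 + 2 = 12; next = 11
base 5: 11 = 2·5 + 1; at 6: 2·6 + 1 = 13; next = 12
base 6: 12 = 2·6; at 7: 2·7 = 14; next = 13
base 7: 13 = 7 + 6; at 8: 8 + 6 = 14; next = 13
base 8: 13 = 8 + 5; at 9: 9 + 5 = 14; next = 13
base 9: 13 = 9 + 4; at 10: 10 + 4 = 14; next = 13
base 10: 13 = 10 + 3; at 11: 11 + 3 = 14; next = 13

10, 11, 12, 13, 13, 13, 13, 13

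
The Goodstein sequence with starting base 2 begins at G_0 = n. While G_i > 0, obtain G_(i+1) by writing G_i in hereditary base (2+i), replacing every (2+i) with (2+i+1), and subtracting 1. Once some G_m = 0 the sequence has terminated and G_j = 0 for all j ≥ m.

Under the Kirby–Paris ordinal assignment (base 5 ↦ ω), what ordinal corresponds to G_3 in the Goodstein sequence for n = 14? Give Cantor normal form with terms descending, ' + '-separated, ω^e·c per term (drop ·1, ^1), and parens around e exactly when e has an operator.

ω^(ω + 1) + ω^ω

14 —HB2→ 2^(2 + 1) + 2^2 + 2 —bump→ 3^(3 + 1) + 3^3 + 3 = 111 —(−1)→ 110
110 —HB3→ 3^(3 + 1) + 3^3 + 2 —bump→ 4^(4 + 1) + 4^4 + 2 = 1282 —(−1)→ 1281
1281 —HB4→ 4^(4 + 1) + 4^4 + 1 —bump→ 5^(5 + 1) + 5^5 + 1 = 18751 —(−1)→ 18750
18750 —HB5→ 5^(5 + 1) + 5^5 —bump→ 6^(6 + 1) + 6^6 = 326592 —(−1)→ 326591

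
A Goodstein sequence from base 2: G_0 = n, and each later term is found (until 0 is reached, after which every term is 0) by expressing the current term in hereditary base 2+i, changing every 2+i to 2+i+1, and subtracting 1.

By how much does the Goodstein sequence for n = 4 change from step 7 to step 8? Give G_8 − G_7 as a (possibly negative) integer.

38

(0) 4|_2 = 2^2 ↦ 3^3|_3 = 27 ⇒ 26
(1) 26|_3 = 2·3^2 + 2·3 + 2 ↦ 2·4^2 + 2·4 + 2|_4 = 42 ⇒ 41
(2) 41|_4 = 2·4^2 + 2·4 + 1 ↦ 2·5^2 + 2·5 + 1|_5 = 61 ⇒ 60
(3) 60|_5 = 2·5^2 + 2·5 ↦ 2·6^2 + 2·6|_6 = 84 ⇒ 83
(4) 83|_6 = 2·6^2 + 6 + 5 ↦ 2·7^2 + 7 + 5|_7 = 110 ⇒ 109
(5) 109|_7 = 2·7^2 + 7 + 4 ↦ 2·8^2 + 8 + 4|_8 = 140 ⇒ 139
(6) 139|_8 = 2·8^2 + 8 + 3 ↦ 2·9^2 + 9 + 3|_9 = 174 ⇒ 173
(7) 173|_9 = 2·9^2 + 9 + 2 ↦ 2·10^2 + 10 + 2|_10 = 212 ⇒ 211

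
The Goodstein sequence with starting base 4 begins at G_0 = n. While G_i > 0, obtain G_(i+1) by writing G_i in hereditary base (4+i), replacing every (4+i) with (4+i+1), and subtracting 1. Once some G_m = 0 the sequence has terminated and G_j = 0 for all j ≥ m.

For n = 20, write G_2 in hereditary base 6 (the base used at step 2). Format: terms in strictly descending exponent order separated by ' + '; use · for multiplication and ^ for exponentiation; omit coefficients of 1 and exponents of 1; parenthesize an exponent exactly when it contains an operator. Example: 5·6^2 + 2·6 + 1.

base 4: 20 = 4^2 + 4; at 5: 5^2 + 5 = 30; next = 29
base 5: 29 = 5^2 + 4; at 6: 6^2 + 4 = 40; next = 39

6^2 + 3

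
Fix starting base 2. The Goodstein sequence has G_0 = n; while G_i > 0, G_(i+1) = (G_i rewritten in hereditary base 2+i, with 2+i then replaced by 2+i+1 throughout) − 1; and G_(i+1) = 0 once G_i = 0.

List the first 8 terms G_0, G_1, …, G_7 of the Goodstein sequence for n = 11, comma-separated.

G_0 = 11. HB_2(11) = 2^(2 + 1) + 2 + 1. Bump = 85. G_1 = 84.
G_1 = 84. HB_3(84) = 3^(3 + 1) + 3. Bump = 1028. G_2 = 1027.
G_2 = 1027. HB_4(1027) = 4^(4 + 1) + 3. Bump = 15628. G_3 = 15627.
G_3 = 15627. HB_5(15627) = 5^(5 + 1) + 2. Bump = 279938. G_4 = 279937.
G_4 = 279937. HB_6(279937) = 6^(6 + 1) + 1. Bump = 5764802. G_5 = 5764801.
G_5 = 5764801. HB_7(5764801) = 7^(7 + 1). Bump = 134217728. G_6 = 134217727.
G_6 = 134217727. HB_8(134217727) = 7·8^8 + 7·8^7 + 7·8^6 + 7·8^5 + 7·8^4 + 7·8^3 + 7·8^2 + 7·8 + 7. Bump = 2749609303. G_7 = 2749609302.

11, 84, 1027, 15627, 279937, 5764801, 134217727, 2749609302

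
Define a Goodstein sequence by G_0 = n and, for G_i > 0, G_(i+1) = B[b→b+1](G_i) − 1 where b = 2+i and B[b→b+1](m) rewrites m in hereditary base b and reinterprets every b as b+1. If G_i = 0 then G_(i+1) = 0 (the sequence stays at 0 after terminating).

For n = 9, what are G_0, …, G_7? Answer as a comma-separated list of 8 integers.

9, 81, 1023, 9842, 140743, 2471826, 50333399, 1162263921

G_0 = 9. HB_2(9) = 2^(2 + 1) + 1. Bump = 82. G_1 = 81.
G_1 = 81. HB_3(81) = 3^(3 + 1). Bump = 1024. G_2 = 1023.
G_2 = 1023. HB_4(1023) = 3·4^4 + 3·4^3 + 3·4^2 + 3·4 + 3. Bump = 9843. G_3 = 9842.
G_3 = 9842. HB_5(9842) = 3·5^5 + 3·5^3 + 3·5^2 + 3·5 + 2. Bump = 140744. G_4 = 140743.
G_4 = 140743. HB_6(140743) = 3·6^6 + 3·6^3 + 3·6^2 + 3·6 + 1. Bump = 2471827. G_5 = 2471826.
G_5 = 2471826. HB_7(2471826) = 3·7^7 + 3·7^3 + 3·7^2 + 3·7. Bump = 50333400. G_6 = 50333399.
G_6 = 50333399. HB_8(50333399) = 3·8^8 + 3·8^3 + 3·8^2 + 2·8 + 7. Bump = 1162263922. G_7 = 1162263921.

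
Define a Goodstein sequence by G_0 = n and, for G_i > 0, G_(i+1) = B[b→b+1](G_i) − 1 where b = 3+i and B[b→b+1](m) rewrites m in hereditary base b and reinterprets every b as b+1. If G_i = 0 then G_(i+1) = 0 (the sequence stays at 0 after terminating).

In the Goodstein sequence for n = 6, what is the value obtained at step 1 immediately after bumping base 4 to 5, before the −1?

G_0=6  [base 3] 2·3  →[3↦4]→  2·4 = 8  −1 ⇒ G_1=7
G_1=7  [base 4] 4 + 3  →[4↦5]→  5 + 3 = 8  −1 ⇒ G_2=7

8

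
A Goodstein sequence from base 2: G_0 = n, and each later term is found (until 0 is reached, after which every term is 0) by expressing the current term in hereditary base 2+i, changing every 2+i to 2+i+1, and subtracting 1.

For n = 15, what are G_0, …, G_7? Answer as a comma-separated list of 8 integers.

15, 111, 1283, 18752, 326593, 6588344, 150994943, 3524450280

15 —HB2→ 2^(2 + 1) + 2^2 + 2 + 1 —bump→ 3^(3 + 1) + 3^3 + 3 + 1 = 112 —(−1)→ 111
111 —HB3→ 3^(3 + 1) + 3^3 + 3 —bump→ 4^(4 + 1) + 4^4 + 4 = 1284 —(−1)→ 1283
1283 —HB4→ 4^(4 + 1) + 4^4 + 3 —bump→ 5^(5 + 1) + 5^5 + 3 = 18753 —(−1)→ 18752
18752 —HB5→ 5^(5 + 1) + 5^5 + 2 —bump→ 6^(6 + 1) + 6^6 + 2 = 326594 —(−1)→ 326593
326593 —HB6→ 6^(6 + 1) + 6^6 + 1 —bump→ 7^(7 + 1) + 7^7 + 1 = 6588345 —(−1)→ 6588344
6588344 —HB7→ 7^(7 + 1) + 7^7 —bump→ 8^(8 + 1) + 8^8 = 150994944 —(−1)→ 150994943
150994943 —HB8→ 8^(8 + 1) + 7·8^7 + 7·8^6 + 7·8^5 + 7·8^4 + 7·8^3 + 7·8^2 + 7·8 + 7 —bump→ 9^(9 + 1) + 7·9^7 + 7·9^6 + 7·9^5 + 7·9^4 + 7·9^3 + 7·9^2 + 7·9 + 7 = 3524450281 —(−1)→ 3524450280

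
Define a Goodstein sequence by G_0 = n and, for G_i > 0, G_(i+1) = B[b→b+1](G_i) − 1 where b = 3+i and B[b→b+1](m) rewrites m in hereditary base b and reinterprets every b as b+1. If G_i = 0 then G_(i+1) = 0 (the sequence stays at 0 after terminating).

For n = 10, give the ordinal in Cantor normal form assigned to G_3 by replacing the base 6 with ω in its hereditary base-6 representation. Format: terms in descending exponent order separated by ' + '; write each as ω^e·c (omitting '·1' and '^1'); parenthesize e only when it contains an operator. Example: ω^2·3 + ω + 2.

ω·4 + 3

base 3: 10 = 3^2 + 1; at 4: 4^2 + 1 = 17; next = 16
base 4: 16 = 4^2; at 5: 5^2 = 25; next = 24
base 5: 24 = 4·5 + 4; at 6: 4·6 + 4 = 28; next = 27
base 6: 27 = 4·6 + 3; at 7: 4·7 + 3 = 31; next = 30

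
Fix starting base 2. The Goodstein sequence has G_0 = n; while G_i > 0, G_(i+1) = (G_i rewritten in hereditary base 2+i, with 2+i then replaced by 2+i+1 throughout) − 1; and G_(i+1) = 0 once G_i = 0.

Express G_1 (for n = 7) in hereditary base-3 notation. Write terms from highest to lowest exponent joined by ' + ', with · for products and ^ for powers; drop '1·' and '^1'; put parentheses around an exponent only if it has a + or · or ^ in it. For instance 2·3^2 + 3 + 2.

(0) 7|_2 = 2^2 + 2 + 1 ↦ 3^3 + 3 + 1|_3 = 31 ⇒ 30
(1) 30|_3 = 3^3 + 3 ↦ 4^4 + 4|_4 = 260 ⇒ 259

3^3 + 3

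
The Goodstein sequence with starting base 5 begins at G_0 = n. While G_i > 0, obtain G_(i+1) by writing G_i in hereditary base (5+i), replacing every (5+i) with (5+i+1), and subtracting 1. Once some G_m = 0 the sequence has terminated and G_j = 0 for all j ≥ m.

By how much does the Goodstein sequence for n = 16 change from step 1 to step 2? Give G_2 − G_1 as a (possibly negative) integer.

[0] 16 ≡ 3·5 + 1 (base 5). Lift 6: 19. −1: 18.
[1] 18 ≡ 3·6 (base 6). Lift 7: 21. −1: 20.

2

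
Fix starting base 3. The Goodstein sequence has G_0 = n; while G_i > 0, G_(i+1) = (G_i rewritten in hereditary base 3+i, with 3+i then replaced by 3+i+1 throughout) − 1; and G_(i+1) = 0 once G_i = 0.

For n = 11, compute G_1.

17

step 0: 11 = 3^2 + 2; sub 4 for 3: 4^2 + 2; = 18; G_1 = 18−1 = 17
step 1: 17 = 4^2 + 1; sub 5 for 4: 5^2 + 1; = 26; G_2 = 26−1 = 25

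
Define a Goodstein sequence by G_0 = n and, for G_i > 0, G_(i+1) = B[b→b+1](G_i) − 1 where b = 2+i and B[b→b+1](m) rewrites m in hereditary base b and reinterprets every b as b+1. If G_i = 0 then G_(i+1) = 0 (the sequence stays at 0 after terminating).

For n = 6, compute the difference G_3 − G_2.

G_0=6  [base 2] 2^2 + 2  →[2↦3]→  3^3 + 3 = 30  −1 ⇒ G_1=29
G_1=29  [base 3] 3^3 + 2  →[3↦4]→  4^4 + 2 = 258  −1 ⇒ G_2=257
G_2=257  [base 4] 4^4 + 1  →[4↦5]→  5^5 + 1 = 3126  −1 ⇒ G_3=3125

2868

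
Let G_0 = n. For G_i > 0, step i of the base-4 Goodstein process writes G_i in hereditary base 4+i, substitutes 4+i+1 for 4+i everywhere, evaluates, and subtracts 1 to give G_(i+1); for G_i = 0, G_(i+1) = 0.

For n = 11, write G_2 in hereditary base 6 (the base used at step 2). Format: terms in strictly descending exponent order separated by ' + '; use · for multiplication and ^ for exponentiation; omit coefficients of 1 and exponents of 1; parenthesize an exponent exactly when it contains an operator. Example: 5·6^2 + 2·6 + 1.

2·6 + 1

i=0: 11 = 2·4 + 3 (b=4); 4→5: 2·5 + 3 = 13; 13−1 = 12
i=1: 12 = 2·5 + 2 (b=5); 5→6: 2·6 + 2 = 14; 14−1 = 13
i=2: 13 = 2·6 + 1 (b=6); 6→7: 2·7 + 1 = 15; 15−1 = 14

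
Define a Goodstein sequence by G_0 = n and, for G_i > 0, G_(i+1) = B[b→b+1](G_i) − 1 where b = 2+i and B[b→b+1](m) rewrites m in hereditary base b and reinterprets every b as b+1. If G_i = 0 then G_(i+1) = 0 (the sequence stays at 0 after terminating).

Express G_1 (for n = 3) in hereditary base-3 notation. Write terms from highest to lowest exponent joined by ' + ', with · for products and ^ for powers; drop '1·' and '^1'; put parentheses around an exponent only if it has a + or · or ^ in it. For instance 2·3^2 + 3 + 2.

3

(0) 3|_2 = 2 + 1 ↦ 3 + 1|_3 = 4 ⇒ 3
(1) 3|_3 = 3 ↦ 4|_4 = 4 ⇒ 3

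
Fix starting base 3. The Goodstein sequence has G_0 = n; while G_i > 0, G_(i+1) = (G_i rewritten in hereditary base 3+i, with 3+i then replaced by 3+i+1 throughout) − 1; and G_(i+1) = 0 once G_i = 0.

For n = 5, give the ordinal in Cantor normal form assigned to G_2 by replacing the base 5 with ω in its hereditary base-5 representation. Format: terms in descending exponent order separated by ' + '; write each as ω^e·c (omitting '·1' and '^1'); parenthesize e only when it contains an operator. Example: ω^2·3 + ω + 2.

G_0=5  [base 3] 3 + 2  →[3↦4]→  4 + 2 = 6  −1 ⇒ G_1=5
G_1=5  [base 4] 4 + 1  →[4↦5]→  5 + 1 = 6  −1 ⇒ G_2=5

ω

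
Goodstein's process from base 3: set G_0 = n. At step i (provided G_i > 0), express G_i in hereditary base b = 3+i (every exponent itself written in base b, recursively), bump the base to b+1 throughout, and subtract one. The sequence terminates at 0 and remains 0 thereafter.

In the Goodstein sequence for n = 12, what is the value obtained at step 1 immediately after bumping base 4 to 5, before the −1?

i=0: 12 = 3^2 + 3 (b=3); 3→4: 4^2 + 4 = 20; 20−1 = 19
i=1: 19 = 4^2 + 3 (b=4); 4→5: 5^2 + 3 = 28; 28−1 = 27

28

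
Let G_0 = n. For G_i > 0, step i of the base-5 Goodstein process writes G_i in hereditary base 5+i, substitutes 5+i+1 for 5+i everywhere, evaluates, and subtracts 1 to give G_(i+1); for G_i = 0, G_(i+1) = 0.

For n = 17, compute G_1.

19

step 0: 17 = 3·5 + 2; sub 6 for 5: 3·6 + 2; = 20; G_1 = 20−1 = 19
step 1: 19 = 3·6 + 1; sub 7 for 6: 3·7 + 1; = 22; G_2 = 22−1 = 21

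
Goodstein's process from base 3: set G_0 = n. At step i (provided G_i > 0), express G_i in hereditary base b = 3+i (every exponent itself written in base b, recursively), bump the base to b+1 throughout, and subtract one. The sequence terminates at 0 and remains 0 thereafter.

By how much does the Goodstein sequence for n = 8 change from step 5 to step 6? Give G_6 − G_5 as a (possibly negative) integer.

8 —HB3→ 2·3 + 2 —bump→ 2·4 + 2 = 10 —(−1)→ 9
9 —HB4→ 2·4 + 1 —bump→ 2·5 + 1 = 11 —(−1)→ 10
10 —HB5→ 2·5 —bump→ 2·6 = 12 —(−1)→ 11
11 —HB6→ 6 + 5 —bump→ 7 + 5 = 12 —(−1)→ 11
11 —HB7→ 7 + 4 —bump→ 8 + 4 = 12 —(−1)→ 11
11 —HB8→ 8 + 3 —bump→ 9 + 3 = 12 —(−1)→ 11

0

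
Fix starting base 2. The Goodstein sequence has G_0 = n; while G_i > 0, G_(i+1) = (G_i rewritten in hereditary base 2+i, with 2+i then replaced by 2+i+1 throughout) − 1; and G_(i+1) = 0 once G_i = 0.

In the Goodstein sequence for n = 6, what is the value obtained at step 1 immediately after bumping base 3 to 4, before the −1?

258

(0) 6|_2 = 2^2 + 2 ↦ 3^3 + 3|_3 = 30 ⇒ 29
(1) 29|_3 = 3^3 + 2 ↦ 4^4 + 2|_4 = 258 ⇒ 257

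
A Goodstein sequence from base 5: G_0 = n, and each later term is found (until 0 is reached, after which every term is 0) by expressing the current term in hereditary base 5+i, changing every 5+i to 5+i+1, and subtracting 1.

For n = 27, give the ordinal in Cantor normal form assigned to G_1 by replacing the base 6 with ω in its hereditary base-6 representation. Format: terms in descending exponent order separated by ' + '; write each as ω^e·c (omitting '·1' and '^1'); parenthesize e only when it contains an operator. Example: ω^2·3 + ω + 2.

G_0=27  [base 5] 5^2 + 2  →[5↦6]→  6^2 + 2 = 38  −1 ⇒ G_1=37
G_1=37  [base 6] 6^2 + 1  →[6↦7]→  7^2 + 1 = 50  −1 ⇒ G_2=49

ω^2 + 1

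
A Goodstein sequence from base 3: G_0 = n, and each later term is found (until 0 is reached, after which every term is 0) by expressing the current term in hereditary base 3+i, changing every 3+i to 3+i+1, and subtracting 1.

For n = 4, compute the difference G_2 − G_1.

0

base 3: 4 = 3 + 1; at 4: 4 + 1 = 5; next = 4
base 4: 4 = 4; at 5: 5 = 5; next = 4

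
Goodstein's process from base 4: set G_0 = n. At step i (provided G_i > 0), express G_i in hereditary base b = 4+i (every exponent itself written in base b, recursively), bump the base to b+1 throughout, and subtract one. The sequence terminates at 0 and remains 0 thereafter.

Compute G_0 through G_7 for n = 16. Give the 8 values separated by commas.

16, 24, 27, 30, 33, 36, 39, 41

step 0: 16 = 4^2; sub 5 for 4: 5^2; = 25; G_1 = 25−1 = 24
step 1: 24 = 4·5 + 4; sub 6 for 5: 4·6 + 4; = 28; G_2 = 28−1 = 27
step 2: 27 = 4·6 + 3; sub 7 for 6: 4·7 + 3; = 31; G_3 = 31−1 = 30
step 3: 30 = 4·7 + 2; sub 8 for 7: 4·8 + 2; = 34; G_4 = 34−1 = 33
step 4: 33 = 4·8 + 1; sub 9 for 8: 4·9 + 1; = 37; G_5 = 37−1 = 36
step 5: 36 = 4·9; sub 10 for 9: 4·10; = 40; G_6 = 40−1 = 39
step 6: 39 = 3·10 + 9; sub 11 for 10: 3·11 + 9; = 42; G_7 = 42−1 = 41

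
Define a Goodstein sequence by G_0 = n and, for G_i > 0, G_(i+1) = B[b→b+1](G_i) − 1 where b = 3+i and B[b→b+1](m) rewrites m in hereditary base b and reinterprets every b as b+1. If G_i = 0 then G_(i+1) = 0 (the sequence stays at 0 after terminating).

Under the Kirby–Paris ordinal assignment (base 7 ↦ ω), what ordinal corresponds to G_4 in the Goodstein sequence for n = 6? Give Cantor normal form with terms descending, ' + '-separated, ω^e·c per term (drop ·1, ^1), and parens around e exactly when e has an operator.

ω

G_0=6  [base 3] 2·3  →[3↦4]→  2·4 = 8  −1 ⇒ G_1=7
G_1=7  [base 4] 4 + 3  →[4↦5]→  5 + 3 = 8  −1 ⇒ G_2=7
G_2=7  [base 5] 5 + 2  →[5↦6]→  6 + 2 = 8  −1 ⇒ G_3=7
G_3=7  [base 6] 6 + 1  →[6↦7]→  7 + 1 = 8  −1 ⇒ G_4=7
G_4=7  [base 7] 7  →[7↦8]→  8 = 8  −1 ⇒ G_5=7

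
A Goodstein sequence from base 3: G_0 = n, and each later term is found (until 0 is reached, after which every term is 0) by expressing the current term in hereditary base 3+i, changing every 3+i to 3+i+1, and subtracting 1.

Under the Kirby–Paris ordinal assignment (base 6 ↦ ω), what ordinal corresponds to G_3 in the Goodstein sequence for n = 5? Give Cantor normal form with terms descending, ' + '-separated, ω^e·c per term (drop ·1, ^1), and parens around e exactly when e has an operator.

(0) 5|_3 = 3 + 2 ↦ 4 + 2|_4 = 6 ⇒ 5
(1) 5|_4 = 4 + 1 ↦ 5 + 1|_5 = 6 ⇒ 5
(2) 5|_5 = 5 ↦ 6|_6 = 6 ⇒ 5

5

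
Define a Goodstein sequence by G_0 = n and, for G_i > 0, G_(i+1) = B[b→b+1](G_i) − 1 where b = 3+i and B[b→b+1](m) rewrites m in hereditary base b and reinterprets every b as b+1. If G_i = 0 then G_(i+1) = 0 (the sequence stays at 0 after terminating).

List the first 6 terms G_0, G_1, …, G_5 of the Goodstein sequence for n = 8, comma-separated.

8, 9, 10, 11, 11, 11

step 0: 8 = 2·3 + 2; sub 4 for 3: 2·4 + 2; = 10; G_1 = 10−1 = 9
step 1: 9 = 2·4 + 1; sub 5 for 4: 2·5 + 1; = 11; G_2 = 11−1 = 10
step 2: 10 = 2·5; sub 6 for 5: 2·6; = 12; G_3 = 12−1 = 11
step 3: 11 = 6 + 5; sub 7 for 6: 7 + 5; = 12; G_4 = 12−1 = 11
step 4: 11 = 7 + 4; sub 8 for 7: 8 + 4; = 12; G_5 = 12−1 = 11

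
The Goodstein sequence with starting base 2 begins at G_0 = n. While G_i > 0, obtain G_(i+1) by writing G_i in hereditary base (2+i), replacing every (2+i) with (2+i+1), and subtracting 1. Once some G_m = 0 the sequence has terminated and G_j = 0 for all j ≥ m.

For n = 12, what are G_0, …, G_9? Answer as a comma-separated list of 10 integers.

12, 107, 1065, 15685, 280019, 5764910, 134217867, 3486784574, 100000000211, 3138428376974

base 2: 12 = 2^(2 + 1) + 2^2; at 3: 3^(3 + 1) + 3^3 = 108; next = 107
base 3: 107 = 3^(3 + 1) + 2·3^2 + 2·3 + 2; at 4: 4^(4 + 1) + 2·4^2 + 2·4 + 2 = 1066; next = 1065
base 4: 1065 = 4^(4 + 1) + 2·4^2 + 2·4 + 1; at 5: 5^(5 + 1) + 2·5^2 + 2·5 + 1 = 15686; next = 15685
base 5: 15685 = 5^(5 + 1) + 2·5^2 + 2·5; at 6: 6^(6 + 1) + 2·6^2 + 2·6 = 280020; next = 280019
base 6: 280019 = 6^(6 + 1) + 2·6^2 + 6 + 5; at 7: 7^(7 + 1) + 2·7^2 + 7 + 5 = 5764911; next = 5764910
base 7: 5764910 = 7^(7 + 1) + 2·7^2 + 7 + 4; at 8: 8^(8 + 1) + 2·8^2 + 8 + 4 = 134217868; next = 134217867
base 8: 134217867 = 8^(8 + 1) + 2·8^2 + 8 + 3; at 9: 9^(9 + 1) + 2·9^2 + 9 + 3 = 3486784575; next = 3486784574
base 9: 3486784574 = 9^(9 + 1) + 2·9^2 + 9 + 2; at 10: 10^(10 + 1) + 2·10^2 + 10 + 2 = 100000000212; next = 100000000211
base 10: 100000000211 = 10^(10 + 1) + 2·10^2 + 10 + 1; at 11: 11^(11 + 1) + 2·11^2 + 11 + 1 = 3138428376975; next = 3138428376974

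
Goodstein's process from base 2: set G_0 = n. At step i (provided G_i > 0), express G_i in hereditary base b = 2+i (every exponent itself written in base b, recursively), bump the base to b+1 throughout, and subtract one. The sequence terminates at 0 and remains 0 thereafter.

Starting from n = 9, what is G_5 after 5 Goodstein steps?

step 0: 9 = 2^(2 + 1) + 1; sub 3 for 2: 3^(3 + 1) + 1; = 82; G_1 = 82−1 = 81
step 1: 81 = 3^(3 + 1); sub 4 for 3: 4^(4 + 1); = 1024; G_2 = 1024−1 = 1023
step 2: 1023 = 3·4^4 + 3·4^3 + 3·4^2 + 3·4 + 3; sub 5 for 4: 3·5^5 + 3·5^3 + 3·5^2 + 3·5 + 3; = 9843; G_3 = 9843−1 = 9842
step 3: 9842 = 3·5^5 + 3·5^3 + 3·5^2 + 3·5 + 2; sub 6 for 5: 3·6^6 + 3·6^3 + 3·6^2 + 3·6 + 2; = 140744; G_4 = 140744−1 = 140743
step 4: 140743 = 3·6^6 + 3·6^3 + 3·6^2 + 3·6 + 1; sub 7 for 6: 3·7^7 + 3·7^3 + 3·7^2 + 3·7 + 1; = 2471827; G_5 = 2471827−1 = 2471826
step 5: 2471826 = 3·7^7 + 3·7^3 + 3·7^2 + 3·7; sub 8 for 7: 3·8^8 + 3·8^3 + 3·8^2 + 3·8; = 50333400; G_6 = 50333400−1 = 50333399

2471826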